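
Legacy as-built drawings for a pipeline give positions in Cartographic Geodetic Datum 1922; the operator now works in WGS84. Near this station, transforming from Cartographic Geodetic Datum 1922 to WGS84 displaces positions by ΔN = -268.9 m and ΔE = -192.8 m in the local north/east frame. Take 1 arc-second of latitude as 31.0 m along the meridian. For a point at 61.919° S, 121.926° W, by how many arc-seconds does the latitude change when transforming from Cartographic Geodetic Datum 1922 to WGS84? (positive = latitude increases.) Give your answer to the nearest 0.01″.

1″ of latitude = 31.00 m, so Δφ = -268.9 / 31.00 = -8.674″.

Δφ = -8.67″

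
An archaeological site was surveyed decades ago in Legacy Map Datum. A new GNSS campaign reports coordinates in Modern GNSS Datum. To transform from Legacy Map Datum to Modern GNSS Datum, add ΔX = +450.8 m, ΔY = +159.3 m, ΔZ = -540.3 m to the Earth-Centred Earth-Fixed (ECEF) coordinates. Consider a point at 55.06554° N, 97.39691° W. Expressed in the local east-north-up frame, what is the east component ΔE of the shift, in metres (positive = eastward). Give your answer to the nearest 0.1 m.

ΔE = 426.5 m

At φ = 55.06554°, λ = -97.39691°: sin φ = 0.819808, cos φ = 0.572639, sin λ = -0.991678, cos λ = -0.128742.
ΔE = −sin λ·ΔX + cos λ·ΔY = −(-0.991678)·(450.8) + (-0.128742)·(159.3) = 426.54 m.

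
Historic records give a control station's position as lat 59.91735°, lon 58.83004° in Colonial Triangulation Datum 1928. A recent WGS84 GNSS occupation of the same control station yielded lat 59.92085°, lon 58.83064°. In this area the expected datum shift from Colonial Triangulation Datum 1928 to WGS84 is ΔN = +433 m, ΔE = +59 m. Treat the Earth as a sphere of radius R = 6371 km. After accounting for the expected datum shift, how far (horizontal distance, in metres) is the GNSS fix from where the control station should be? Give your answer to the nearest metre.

Observed coordinate differences: Δφ = +0.00350°, Δλ = +0.00060°.
Converting to metres (1° lat = 111195 m, cos φ = 0.501249): observed ΔN = 389.2 m, observed ΔE = 33.4 m.
Subtracting the expected shift leaves a residual of 389.2 − (433) = -43.8 m north and 33.4 − (59) = -25.6 m east.
Residual distance = √((-43.8)² + (-25.6)²) = 50.7 m.

51 m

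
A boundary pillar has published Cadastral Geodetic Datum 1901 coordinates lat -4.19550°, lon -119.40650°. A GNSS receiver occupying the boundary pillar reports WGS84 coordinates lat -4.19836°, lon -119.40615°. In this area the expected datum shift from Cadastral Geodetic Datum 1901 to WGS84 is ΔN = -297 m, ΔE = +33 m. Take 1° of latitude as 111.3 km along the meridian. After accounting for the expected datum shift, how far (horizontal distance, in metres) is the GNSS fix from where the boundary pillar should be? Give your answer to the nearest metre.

22 m

Observed coordinate differences: Δφ = -0.00286°, Δλ = +0.00035°.
Converting to metres (1° lat = 111300 m, cos φ = 0.997320): observed ΔN = -318.3 m, observed ΔE = 38.9 m.
Subtracting the expected shift leaves a residual of -318.3 − (-297) = -21.3 m north and 38.9 − (33) = 5.9 m east.
Residual distance = √((-21.3)² + 5.9²) = 22.1 m.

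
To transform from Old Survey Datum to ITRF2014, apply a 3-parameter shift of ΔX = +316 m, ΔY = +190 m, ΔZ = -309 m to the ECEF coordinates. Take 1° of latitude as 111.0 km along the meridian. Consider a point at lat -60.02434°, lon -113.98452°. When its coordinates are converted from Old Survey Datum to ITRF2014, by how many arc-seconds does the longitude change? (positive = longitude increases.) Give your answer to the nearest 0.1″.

sin φ = -0.866238, cos φ = 0.499632, sin λ = -0.913655, cos λ = -0.406490.
East component: ΔE = −sin λ·ΔX + cos λ·ΔY = −(-0.913655)(316) + (-0.406490)(190) = 211.48 m.
1° of latitude spans 111000 m; at latitude φ, 1° of longitude spans that × cos φ = 55459.2 m, so Δλ = 211.48 / 55459.2 × 3600 = 13.728″.

Δλ = 13.7″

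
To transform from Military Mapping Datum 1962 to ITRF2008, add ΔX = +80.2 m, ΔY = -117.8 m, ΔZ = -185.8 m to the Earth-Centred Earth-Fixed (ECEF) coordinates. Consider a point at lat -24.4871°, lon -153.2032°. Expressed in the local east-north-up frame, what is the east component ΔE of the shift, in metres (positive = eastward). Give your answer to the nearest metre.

ΔE = 141 m

The local east axis at (φ, λ) is (−sin λ, cos λ, 0), so ΔE = −sin(-153.2032°)·80.2 + cos(-153.2032°)·(-117.8) = 141.31 m.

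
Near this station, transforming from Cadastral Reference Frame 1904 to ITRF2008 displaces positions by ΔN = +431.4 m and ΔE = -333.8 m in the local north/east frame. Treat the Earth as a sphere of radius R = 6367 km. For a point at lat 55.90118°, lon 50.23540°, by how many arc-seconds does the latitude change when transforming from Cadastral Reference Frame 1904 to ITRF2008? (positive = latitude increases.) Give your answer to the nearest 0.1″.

Δφ = 14.0″

On a sphere of radius R, 1 rad of latitude = R, so Δφ = ΔN / R = 431.4 / 6367000 = 6.7756e-05 rad = 13.976″.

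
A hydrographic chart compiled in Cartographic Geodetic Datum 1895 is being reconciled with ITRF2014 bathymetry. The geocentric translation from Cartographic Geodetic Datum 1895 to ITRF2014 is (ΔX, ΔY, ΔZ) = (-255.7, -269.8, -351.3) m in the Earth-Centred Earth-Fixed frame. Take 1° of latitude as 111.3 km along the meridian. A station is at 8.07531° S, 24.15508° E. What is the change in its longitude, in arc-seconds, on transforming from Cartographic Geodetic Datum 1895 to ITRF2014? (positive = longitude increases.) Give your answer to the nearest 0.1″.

sin φ = -0.140475, cos φ = 0.990084, sin λ = 0.409208, cos λ = 0.912441.
East component: ΔE = −sin λ·ΔX + cos λ·ΔY = −(0.409208)(-255.7) + (0.912441)(-269.8) = -141.54 m.
1° of latitude spans 111300 m; at latitude φ, 1° of longitude spans that × cos φ = 110196.4 m, so Δλ = -141.54 / 110196.4 × 3600 = -4.624″.

Δλ = -4.6″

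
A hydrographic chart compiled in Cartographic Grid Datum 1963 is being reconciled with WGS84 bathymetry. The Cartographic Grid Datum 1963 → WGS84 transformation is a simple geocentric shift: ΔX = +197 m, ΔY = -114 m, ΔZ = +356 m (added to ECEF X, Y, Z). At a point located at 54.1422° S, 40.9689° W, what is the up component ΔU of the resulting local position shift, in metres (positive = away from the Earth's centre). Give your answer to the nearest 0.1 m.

At φ = -54.1422°, λ = -40.9689°: sin φ = -0.810473, cos φ = 0.585776, sin λ = -0.655649, cos λ = 0.755066.
ΔU = cos φ cos λ·ΔX + cos φ sin λ·ΔY + sin φ·ΔZ = (0.585776)(0.755066)(197) + (0.585776)(-0.655649)(-114) + (-0.810473)(356) = -157.61 m.

ΔU = -157.6 m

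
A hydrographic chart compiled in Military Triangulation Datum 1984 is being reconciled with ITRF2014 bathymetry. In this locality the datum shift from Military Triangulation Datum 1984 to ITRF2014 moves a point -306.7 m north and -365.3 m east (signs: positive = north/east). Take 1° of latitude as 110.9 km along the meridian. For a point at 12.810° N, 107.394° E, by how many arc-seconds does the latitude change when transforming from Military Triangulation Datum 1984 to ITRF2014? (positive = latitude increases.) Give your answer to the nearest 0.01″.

Δφ = -9.96″

1° of latitude = 110.9 km, so Δφ = -306.7 / 110900 = -0.0027656° = -9.956″.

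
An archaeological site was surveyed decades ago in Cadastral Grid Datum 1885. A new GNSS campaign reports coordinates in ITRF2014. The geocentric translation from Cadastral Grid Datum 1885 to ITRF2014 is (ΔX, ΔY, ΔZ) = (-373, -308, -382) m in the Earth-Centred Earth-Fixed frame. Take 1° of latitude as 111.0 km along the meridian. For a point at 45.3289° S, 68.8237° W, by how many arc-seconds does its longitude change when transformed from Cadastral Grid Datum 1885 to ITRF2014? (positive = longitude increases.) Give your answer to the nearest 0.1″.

Δλ = -21.2″

sin φ = -0.711154, cos φ = 0.703036, sin λ = -0.932473, cos λ = 0.361239.
East component: ΔE = −sin λ·ΔX + cos λ·ΔY = −(-0.932473)(-373) + (0.361239)(-308) = -459.07 m.
1° of latitude spans 111000 m; at latitude φ, 1° of longitude spans that × cos φ = 78037.0 m, so Δλ = -459.07 / 78037.0 × 3600 = -21.178″.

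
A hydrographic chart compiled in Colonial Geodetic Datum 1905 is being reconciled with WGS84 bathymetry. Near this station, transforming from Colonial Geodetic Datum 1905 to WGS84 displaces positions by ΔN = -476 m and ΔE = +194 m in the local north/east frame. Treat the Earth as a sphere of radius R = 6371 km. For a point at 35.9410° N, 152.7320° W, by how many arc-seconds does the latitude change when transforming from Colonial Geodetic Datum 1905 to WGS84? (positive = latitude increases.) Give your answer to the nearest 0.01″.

Δφ = -15.41″

On a sphere of radius R, 1 rad of latitude = R, so Δφ = ΔN / R = -476.0 / 6371000 = -7.4714e-05 rad = -15.411″.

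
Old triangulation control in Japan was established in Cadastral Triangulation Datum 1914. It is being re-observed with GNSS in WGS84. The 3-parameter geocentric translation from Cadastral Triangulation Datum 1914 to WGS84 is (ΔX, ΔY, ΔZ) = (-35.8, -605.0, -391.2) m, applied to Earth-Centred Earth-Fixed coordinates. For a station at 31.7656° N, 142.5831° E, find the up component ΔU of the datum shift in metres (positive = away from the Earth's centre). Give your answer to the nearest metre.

The local up (radial) axis is (cos φ cos λ, cos φ sin λ, sin φ), giving ΔU = 24.175 − 312.540 − 205.945 = -494.31 m.

ΔU = -494 m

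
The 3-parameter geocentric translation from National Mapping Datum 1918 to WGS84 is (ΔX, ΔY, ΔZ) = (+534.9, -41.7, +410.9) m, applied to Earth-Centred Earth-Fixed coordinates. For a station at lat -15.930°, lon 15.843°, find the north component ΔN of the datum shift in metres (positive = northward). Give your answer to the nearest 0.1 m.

At φ = -15.930°, λ = 15.843°: sin φ = -0.274463, cos φ = 0.961598, sin λ = 0.273002, cos λ = 0.962013.
ΔN = −sin φ cos λ·ΔX − sin φ sin λ·ΔY + cos φ·ΔZ = −(-0.274463)(0.962013)(534.9) − (-0.274463)(0.273002)(-41.7) + (0.961598)(410.9) = 533.23 m.

ΔN = 533.2 m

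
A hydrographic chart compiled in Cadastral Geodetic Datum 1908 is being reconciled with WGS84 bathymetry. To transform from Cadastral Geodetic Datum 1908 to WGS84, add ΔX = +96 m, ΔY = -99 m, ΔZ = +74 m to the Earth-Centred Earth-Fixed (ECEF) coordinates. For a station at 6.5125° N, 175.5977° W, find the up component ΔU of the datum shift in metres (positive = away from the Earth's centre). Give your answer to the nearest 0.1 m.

ΔU = -79.2 m

The local up (radial) axis is (cos φ cos λ, cos φ sin λ, sin φ), giving ΔU = -95.099 + 7.550 + 8.393 = -79.16 m.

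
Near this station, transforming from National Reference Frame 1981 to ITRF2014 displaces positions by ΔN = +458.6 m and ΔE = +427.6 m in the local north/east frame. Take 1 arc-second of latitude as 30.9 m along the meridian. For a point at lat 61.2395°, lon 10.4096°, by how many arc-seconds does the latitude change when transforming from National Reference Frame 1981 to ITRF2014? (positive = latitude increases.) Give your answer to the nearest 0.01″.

Δφ = 14.84″

1″ of latitude = 30.90 m, so Δφ = 458.6 / 30.90 = 14.841″.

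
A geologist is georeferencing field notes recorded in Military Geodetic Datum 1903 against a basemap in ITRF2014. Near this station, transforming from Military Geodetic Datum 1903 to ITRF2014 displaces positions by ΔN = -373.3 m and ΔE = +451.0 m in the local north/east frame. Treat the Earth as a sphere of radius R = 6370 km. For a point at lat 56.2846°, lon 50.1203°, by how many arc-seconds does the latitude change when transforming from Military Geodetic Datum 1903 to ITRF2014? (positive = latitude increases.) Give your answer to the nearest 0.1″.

Δφ = -12.1″

On a sphere of radius R, 1 rad of latitude = R, so Δφ = ΔN / R = -373.3 / 6370000 = -5.8603e-05 rad = -12.088″.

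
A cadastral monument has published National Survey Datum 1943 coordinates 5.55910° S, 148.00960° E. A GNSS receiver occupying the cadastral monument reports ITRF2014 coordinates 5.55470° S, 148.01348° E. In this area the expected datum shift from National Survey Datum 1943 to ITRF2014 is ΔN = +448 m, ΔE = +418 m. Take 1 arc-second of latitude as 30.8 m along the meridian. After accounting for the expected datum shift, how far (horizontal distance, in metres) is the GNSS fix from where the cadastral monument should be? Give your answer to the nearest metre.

Observed coordinate differences: Δφ = +0.00440°, Δλ = +0.00388°.
Converting to metres (1° lat = 110880 m, cos φ = 0.995297): observed ΔN = 487.9 m, observed ΔE = 428.2 m.
Subtracting the expected shift leaves a residual of 487.9 − (448) = 39.9 m north and 428.2 − (418) = 10.2 m east.
Residual distance = √(39.9² + 10.2²) = 41.2 m.

41 m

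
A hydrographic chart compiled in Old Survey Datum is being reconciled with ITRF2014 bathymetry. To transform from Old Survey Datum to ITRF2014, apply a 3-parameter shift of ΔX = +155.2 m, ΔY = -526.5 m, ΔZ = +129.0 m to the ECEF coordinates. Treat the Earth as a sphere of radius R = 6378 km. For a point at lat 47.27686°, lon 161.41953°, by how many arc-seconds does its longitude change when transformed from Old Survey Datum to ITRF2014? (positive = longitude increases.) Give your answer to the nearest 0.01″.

Δλ = 21.43″

sin φ = 0.734641, cos φ = 0.678456, sin λ = 0.318636, cos λ = -0.947877.
East component: ΔE = −sin λ·ΔX + cos λ·ΔY = −(0.318636)(155.2) + (-0.947877)(-526.5) = 449.60 m.
1° of latitude spans πR/180 = 111317 m; at latitude φ, 1° of longitude spans that × cos φ = 75523.8 m, so Δλ = 449.60 / 75523.8 × 3600 = 21.431″.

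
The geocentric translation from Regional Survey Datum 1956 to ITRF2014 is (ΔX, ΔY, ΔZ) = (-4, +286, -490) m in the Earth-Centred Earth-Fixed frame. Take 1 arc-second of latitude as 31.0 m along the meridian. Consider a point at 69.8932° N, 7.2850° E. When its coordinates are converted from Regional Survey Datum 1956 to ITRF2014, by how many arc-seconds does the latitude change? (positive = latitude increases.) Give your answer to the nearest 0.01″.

sin φ = 0.939053, cos φ = 0.343771, sin λ = 0.126805, cos λ = 0.991928.
North component: ΔN = −sin φ cos λ·ΔX − sin φ sin λ·ΔY + cos φ·ΔZ = −(0.939053)(0.991928)(-4) − (0.939053)(0.126805)(286) + (0.343771)(-490) = -198.78 m.
1° of latitude spans 3600 × 31.00 = 111600 m, so Δφ = -198.78 / 111600 × 3600 = -6.412″.

Δφ = -6.41″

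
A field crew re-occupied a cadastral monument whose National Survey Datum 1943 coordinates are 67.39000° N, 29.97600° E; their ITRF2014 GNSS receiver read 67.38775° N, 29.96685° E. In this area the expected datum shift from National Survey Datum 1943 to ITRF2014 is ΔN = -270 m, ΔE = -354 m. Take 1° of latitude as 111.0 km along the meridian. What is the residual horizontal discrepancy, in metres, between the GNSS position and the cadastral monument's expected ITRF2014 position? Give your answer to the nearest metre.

Observed coordinate differences: Δφ = -0.00225°, Δλ = -0.00915°.
Converting to metres (1° lat = 111000 m, cos φ = 0.384456): observed ΔN = -249.8 m, observed ΔE = -390.5 m.
Subtracting the expected shift leaves a residual of -249.8 − (-270) = 20.2 m north and -390.5 − (-354) = -36.5 m east.
Residual distance = √(20.2² + (-36.5)²) = 41.7 m.

42 m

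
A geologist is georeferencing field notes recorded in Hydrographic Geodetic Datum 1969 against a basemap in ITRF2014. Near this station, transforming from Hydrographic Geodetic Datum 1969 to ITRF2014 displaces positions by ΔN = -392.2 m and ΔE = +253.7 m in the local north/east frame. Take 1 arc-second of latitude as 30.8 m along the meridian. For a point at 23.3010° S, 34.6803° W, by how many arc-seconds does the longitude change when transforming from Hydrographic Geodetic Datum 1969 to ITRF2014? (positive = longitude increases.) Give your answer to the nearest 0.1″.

At latitude -23.3010°, cos φ = 0.918439.
1″ of longitude at this latitude = 30.80 × cos φ = 28.2879 m, so Δλ = 253.7 / 28.2879 = 8.968″.

Δλ = 9.0″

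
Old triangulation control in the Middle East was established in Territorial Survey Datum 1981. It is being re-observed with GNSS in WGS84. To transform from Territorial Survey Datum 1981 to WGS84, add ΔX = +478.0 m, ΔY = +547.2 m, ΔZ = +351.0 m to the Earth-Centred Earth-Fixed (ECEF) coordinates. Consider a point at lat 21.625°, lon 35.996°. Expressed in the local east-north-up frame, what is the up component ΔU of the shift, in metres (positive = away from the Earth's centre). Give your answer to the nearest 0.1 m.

ΔU = 787.8 m

At φ = 21.625°, λ = 35.996°: sin φ = 0.368530, cos φ = 0.929616, sin λ = 0.587729, cos λ = 0.809058.
ΔU = cos φ cos λ·ΔX + cos φ sin λ·ΔY + sin φ·ΔZ = (0.929616)(0.809058)(478.0) + (0.929616)(0.587729)(547.2) + (0.368530)(351.0) = 787.83 m.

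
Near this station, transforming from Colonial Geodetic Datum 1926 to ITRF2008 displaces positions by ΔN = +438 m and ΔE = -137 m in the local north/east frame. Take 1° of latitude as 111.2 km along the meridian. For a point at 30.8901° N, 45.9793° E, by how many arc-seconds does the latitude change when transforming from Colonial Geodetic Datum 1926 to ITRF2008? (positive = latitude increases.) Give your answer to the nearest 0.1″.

Δφ = 14.2″

1° of latitude = 111.2 km, so Δφ = 438.0 / 111200 = 0.0039388° = 14.180″.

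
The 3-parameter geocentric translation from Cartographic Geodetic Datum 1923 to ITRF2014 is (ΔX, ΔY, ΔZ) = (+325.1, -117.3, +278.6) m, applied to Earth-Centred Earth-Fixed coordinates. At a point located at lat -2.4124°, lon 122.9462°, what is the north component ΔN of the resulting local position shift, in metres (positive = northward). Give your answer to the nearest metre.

ΔN = 267 m

The local north axis is (−sin φ cos λ, −sin φ sin λ, cos φ), giving ΔN = -7.442 − 4.143 + 278.353 = 266.77 m.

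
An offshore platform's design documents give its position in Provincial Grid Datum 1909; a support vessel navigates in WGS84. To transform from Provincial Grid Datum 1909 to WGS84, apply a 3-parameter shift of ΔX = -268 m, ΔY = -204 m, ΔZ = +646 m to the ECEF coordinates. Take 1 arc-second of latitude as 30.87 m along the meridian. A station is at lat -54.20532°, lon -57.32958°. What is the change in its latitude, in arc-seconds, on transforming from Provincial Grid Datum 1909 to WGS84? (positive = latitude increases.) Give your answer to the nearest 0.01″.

sin φ = -0.811118, cos φ = 0.584882, sin λ = -0.841790, cos λ = 0.539806.
North component: ΔN = −sin φ cos λ·ΔX − sin φ sin λ·ΔY + cos φ·ΔZ = −(-0.811118)(0.539806)(-268) − (-0.811118)(-0.841790)(-204) + (0.584882)(646) = 399.78 m.
1° of latitude spans 3600 × 30.87 = 111132 m, so Δφ = 399.78 / 111132 × 3600 = 12.950″.

Δφ = 12.95″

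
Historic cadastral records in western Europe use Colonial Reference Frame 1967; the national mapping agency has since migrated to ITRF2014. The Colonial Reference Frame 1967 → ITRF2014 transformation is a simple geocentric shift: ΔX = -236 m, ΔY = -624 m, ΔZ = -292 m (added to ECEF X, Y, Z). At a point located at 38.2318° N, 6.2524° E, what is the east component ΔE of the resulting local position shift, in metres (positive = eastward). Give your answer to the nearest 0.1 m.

The local east axis at (φ, λ) is (−sin λ, cos λ, 0), so ΔE = −sin(6.2524°)·(-236) + cos(6.2524°)·(-624) = -594.59 m.

ΔE = -594.6 m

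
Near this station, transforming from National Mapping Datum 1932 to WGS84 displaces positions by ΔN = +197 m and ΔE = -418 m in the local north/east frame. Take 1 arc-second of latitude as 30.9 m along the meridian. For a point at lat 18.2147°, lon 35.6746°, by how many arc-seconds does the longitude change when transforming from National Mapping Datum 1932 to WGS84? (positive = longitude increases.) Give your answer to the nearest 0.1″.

Δλ = -14.2″

At latitude 18.2147°, cos φ = 0.949892.
1″ of longitude at this latitude = 30.90 × cos φ = 29.3517 m, so Δλ = -418.0 / 29.3517 = -14.241″.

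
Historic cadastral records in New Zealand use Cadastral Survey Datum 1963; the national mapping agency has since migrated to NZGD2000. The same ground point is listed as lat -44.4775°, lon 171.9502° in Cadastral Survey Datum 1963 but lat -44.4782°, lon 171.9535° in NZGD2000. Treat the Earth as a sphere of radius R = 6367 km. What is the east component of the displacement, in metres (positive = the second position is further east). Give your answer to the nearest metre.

ΔE = 262 m

Δφ = -44.4782° − -44.4775° = -0.0007°; Δλ = 171.9535° − 171.9502° = +0.0033°.
1° along a meridian = πR/180 = 111125 m.
ΔN = Δφ × 111125 = -77.8 m; ΔE = Δλ × 111125 × cos(-44.4775°) = +0.0033 × 111125 × 0.713526 = 261.7 m.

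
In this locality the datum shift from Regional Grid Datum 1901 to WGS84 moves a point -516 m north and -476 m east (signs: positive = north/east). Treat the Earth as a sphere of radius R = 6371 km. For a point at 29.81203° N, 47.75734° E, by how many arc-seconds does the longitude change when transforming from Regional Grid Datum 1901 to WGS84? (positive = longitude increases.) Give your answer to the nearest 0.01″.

At latitude 29.81203°, cos φ = 0.867661.
One radian of longitude at latitude φ spans R cos φ, so Δλ = ΔE / (R cos φ) = -476.0 / (6371000 × 0.867661) = -8.6109e-05 rad = -17.761″.

Δλ = -17.76″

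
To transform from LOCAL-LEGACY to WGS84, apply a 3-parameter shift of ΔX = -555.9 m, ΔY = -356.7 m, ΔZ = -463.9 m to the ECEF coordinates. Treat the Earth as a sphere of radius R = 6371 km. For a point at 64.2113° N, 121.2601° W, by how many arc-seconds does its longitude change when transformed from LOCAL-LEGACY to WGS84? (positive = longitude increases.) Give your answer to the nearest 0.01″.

sin φ = 0.900405, cos φ = 0.435054, sin λ = -0.854820, cos λ = -0.518924.
East component: ΔE = −sin λ·ΔX + cos λ·ΔY = −(-0.854820)(-555.9) + (-0.518924)(-356.7) = -290.09 m.
1° of latitude spans πR/180 = 111195 m; at latitude φ, 1° of longitude spans that × cos φ = 48375.7 m, so Δλ = -290.09 / 48375.7 × 3600 = -21.588″.

Δλ = -21.59″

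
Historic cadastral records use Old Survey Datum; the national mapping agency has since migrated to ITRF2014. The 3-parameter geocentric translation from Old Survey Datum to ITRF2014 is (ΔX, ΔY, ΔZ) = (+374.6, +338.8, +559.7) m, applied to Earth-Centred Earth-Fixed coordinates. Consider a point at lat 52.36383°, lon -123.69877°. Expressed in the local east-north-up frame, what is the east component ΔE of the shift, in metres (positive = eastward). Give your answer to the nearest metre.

The local east axis at (φ, λ) is (−sin λ, cos λ, 0), so ΔE = −sin(-123.69877°)·374.6 + cos(-123.69877°)·338.8 = 123.68 m.

ΔE = 124 m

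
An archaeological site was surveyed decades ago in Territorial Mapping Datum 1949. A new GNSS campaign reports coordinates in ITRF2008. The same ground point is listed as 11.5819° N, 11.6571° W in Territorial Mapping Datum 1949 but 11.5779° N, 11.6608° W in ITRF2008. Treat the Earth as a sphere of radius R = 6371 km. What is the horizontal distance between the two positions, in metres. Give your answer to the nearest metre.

Δφ = 11.5779° − 11.5819° = -0.0040°; Δλ = -11.6608° − -11.6571° = -0.0037°.
1° along a meridian = πR/180 = 111195 m.
ΔN = Δφ × 111195 = -444.8 m; ΔE = Δλ × 111195 × cos(11.5819°) = -0.0037 × 111195 × 0.979639 = -403.0 m.
Distance = √(ΔE² + ΔN²) = √((-403.0)² + (-444.8)²) = 600.2 m.

600 m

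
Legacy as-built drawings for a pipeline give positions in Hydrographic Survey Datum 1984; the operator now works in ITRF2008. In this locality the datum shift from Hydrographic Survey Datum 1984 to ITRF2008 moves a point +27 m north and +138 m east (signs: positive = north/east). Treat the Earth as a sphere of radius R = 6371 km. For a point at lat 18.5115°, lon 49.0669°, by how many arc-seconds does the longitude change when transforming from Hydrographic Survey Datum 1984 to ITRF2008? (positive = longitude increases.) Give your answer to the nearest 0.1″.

At latitude 18.5115°, cos φ = 0.948260.
One radian of longitude at latitude φ spans R cos φ, so Δλ = ΔE / (R cos φ) = 138.0 / (6371000 × 0.948260) = 2.2843e-05 rad = 4.712″.

Δλ = 4.7″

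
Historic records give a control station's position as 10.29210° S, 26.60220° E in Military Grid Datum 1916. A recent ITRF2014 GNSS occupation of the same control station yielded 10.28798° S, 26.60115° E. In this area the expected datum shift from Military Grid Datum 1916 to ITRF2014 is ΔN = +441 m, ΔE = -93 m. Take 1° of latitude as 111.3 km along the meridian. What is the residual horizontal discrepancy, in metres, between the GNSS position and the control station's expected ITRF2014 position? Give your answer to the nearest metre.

28 m

Observed coordinate differences: Δφ = +0.00412°, Δλ = -0.00105°.
Converting to metres (1° lat = 111300 m, cos φ = 0.983910): observed ΔN = 458.6 m, observed ΔE = -115.0 m.
Subtracting the expected shift leaves a residual of 458.6 − (441) = 17.6 m north and -115.0 − (-93) = -22.0 m east.
Residual distance = √(17.6² + (-22.0)²) = 28.1 m.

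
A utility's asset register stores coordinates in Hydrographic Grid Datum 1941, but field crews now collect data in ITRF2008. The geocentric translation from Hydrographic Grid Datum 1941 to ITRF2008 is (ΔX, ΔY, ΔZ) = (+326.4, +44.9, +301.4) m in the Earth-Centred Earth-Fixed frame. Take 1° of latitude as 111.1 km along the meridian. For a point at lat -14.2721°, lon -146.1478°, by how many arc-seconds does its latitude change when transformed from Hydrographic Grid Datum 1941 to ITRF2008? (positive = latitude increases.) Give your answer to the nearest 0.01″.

Δφ = 7.10″

sin φ = -0.246527, cos φ = 0.969136, sin λ = -0.557052, cos λ = -0.830477.
North component: ΔN = −sin φ cos λ·ΔX − sin φ sin λ·ΔY + cos φ·ΔZ = −(-0.246527)(-0.830477)(326.4) − (-0.246527)(-0.557052)(44.9) + (0.969136)(301.4) = 219.11 m.
1° of latitude spans 111100 m, so Δφ = 219.11 / 111100 × 3600 = 7.100″.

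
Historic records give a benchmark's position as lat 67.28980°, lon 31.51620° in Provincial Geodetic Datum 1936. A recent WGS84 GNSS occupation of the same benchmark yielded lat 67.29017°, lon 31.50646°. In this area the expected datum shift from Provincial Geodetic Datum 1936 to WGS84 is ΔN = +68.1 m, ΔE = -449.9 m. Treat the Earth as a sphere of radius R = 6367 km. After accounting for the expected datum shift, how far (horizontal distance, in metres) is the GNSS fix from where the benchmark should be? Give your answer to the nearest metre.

42 m

Observed coordinate differences: Δφ = +0.00037°, Δλ = -0.00974°.
Converting to metres (1° lat = 111125 m, cos φ = 0.386070): observed ΔN = 41.1 m, observed ΔE = -417.9 m.
Subtracting the expected shift leaves a residual of 41.1 − (68.1) = -27.0 m north and -417.9 − (-449.9) = 32.0 m east.
Residual distance = √((-27.0)² + 32.0²) = 41.9 m.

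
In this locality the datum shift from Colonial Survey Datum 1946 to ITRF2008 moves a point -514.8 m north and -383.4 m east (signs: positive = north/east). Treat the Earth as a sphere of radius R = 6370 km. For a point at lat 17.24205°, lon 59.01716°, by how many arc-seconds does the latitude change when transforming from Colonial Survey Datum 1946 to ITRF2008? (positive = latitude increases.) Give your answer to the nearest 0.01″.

On a sphere of radius R, 1 rad of latitude = R, so Δφ = ΔN / R = -514.8 / 6370000 = -8.0816e-05 rad = -16.670″.

Δφ = -16.67″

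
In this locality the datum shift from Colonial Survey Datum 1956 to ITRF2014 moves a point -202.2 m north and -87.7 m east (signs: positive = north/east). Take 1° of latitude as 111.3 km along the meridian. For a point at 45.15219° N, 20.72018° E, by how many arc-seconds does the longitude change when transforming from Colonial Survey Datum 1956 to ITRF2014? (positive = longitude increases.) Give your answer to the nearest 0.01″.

At latitude 45.15219°, cos φ = 0.705226.
1° of longitude at this latitude = 111.3 × cos φ = 78.49 km, so Δλ = -87.7 / 78491.7 = -0.0011173° = -4.022″.

Δλ = -4.02″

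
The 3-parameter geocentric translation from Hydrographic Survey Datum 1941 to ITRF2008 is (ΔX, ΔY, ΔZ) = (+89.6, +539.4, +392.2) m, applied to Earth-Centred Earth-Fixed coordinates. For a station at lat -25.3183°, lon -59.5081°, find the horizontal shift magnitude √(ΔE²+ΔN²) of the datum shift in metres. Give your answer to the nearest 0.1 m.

392.2 m

The local east axis at (φ, λ) is (−sin λ, cos λ, 0), so ΔE = −sin(-59.5081°)·89.6 + cos(-59.5081°)·539.4 = 350.91 m.
The local north axis is (−sin φ cos λ, −sin φ sin λ, cos φ), giving ΔN = 19.443 − 198.771 + 354.528 = 175.20 m.
Horizontal magnitude = √(ΔE² + ΔN²) = √(350.91² + 175.20²) = 392.21 m.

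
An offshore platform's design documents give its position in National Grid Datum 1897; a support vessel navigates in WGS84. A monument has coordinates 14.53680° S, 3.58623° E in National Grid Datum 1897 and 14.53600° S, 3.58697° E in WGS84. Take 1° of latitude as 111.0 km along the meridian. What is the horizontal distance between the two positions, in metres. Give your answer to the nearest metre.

119 m

Δφ = -14.53600° − -14.53680° = +0.00080°; Δλ = 3.58697° − 3.58623° = +0.00074°.
ΔN = Δφ × 111000 = 88.8 m; ΔE = Δλ × 111000 × cos(-14.53680°) = +0.00074 × 111000 × 0.967987 = 79.5 m.
Distance = √(ΔE² + ΔN²) = √(79.5² + 88.8²) = 119.2 m.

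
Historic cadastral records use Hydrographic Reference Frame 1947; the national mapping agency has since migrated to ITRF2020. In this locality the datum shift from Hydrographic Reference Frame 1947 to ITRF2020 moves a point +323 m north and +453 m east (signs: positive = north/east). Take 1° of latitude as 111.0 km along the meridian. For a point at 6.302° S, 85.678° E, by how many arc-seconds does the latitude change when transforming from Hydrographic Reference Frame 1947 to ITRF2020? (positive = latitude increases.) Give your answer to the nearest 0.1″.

1° of latitude = 111.0 km, so Δφ = 323.0 / 111000 = 0.0029099° = 10.476″.

Δφ = 10.5″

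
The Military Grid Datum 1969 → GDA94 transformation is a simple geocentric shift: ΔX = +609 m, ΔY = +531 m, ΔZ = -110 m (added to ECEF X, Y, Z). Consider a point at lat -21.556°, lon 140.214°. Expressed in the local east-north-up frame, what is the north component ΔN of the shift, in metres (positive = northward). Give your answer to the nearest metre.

ΔN = -149 m

At φ = -21.556°, λ = 140.214°: sin φ = -0.367410, cos φ = 0.930059, sin λ = 0.639922, cos λ = -0.768440.
ΔN = −sin φ cos λ·ΔX − sin φ sin λ·ΔY + cos φ·ΔZ = −(-0.367410)(-0.768440)(609) − (-0.367410)(0.639922)(531) + (0.930059)(-110) = -149.40 m.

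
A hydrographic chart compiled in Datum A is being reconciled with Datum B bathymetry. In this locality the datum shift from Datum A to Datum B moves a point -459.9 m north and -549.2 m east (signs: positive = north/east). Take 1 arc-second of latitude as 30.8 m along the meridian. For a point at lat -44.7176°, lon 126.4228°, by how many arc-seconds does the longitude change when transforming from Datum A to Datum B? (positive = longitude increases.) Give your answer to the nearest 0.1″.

At latitude -44.7176°, cos φ = 0.710583.
1″ of longitude at this latitude = 30.80 × cos φ = 21.8860 m, so Δλ = -549.2 / 21.8860 = -25.094″.

Δλ = -25.1″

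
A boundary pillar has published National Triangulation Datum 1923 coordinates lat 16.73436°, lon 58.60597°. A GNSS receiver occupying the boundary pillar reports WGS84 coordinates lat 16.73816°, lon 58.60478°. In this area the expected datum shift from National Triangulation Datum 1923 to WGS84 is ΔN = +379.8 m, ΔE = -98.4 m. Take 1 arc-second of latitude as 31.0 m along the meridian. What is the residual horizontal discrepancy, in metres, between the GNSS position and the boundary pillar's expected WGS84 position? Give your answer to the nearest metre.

53 m

Observed coordinate differences: Δφ = +0.00380°, Δλ = -0.00119°.
Converting to metres (1° lat = 111600 m, cos φ = 0.957650): observed ΔN = 424.1 m, observed ΔE = -127.2 m.
Subtracting the expected shift leaves a residual of 424.1 − (379.8) = 44.3 m north and -127.2 − (-98.4) = -28.8 m east.
Residual distance = √(44.3² + (-28.8)²) = 52.8 m.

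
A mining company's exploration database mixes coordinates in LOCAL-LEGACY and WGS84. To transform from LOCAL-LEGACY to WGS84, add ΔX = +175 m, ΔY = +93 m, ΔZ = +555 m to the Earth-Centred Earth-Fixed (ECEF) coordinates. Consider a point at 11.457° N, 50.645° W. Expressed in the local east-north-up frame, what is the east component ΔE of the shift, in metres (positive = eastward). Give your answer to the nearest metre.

ΔE = 194 m

The local east axis at (φ, λ) is (−sin λ, cos λ, 0), so ΔE = −sin(-50.645°)·175 + cos(-50.645°)·93 = 194.29 m.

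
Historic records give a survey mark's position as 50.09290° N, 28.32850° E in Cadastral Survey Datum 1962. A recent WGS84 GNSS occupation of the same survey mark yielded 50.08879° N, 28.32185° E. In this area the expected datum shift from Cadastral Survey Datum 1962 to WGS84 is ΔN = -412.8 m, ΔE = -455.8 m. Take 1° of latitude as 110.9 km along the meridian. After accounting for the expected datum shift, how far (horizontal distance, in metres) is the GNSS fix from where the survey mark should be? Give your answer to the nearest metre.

46 m

Observed coordinate differences: Δφ = -0.00411°, Δλ = -0.00665°.
Converting to metres (1° lat = 110900 m, cos φ = 0.641545): observed ΔN = -455.8 m, observed ΔE = -473.1 m.
Subtracting the expected shift leaves a residual of -455.8 − (-412.8) = -43.0 m north and -473.1 − (-455.8) = -17.3 m east.
Residual distance = √((-43.0)² + (-17.3)²) = 46.4 m.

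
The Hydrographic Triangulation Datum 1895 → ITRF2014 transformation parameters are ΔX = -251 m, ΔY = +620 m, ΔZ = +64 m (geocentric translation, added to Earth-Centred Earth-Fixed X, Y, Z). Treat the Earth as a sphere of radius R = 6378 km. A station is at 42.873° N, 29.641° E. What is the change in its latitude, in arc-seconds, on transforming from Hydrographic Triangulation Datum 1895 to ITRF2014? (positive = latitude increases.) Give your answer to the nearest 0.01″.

sin φ = 0.680376, cos φ = 0.732864, sin λ = 0.494564, cos λ = 0.869141.
North component: ΔN = −sin φ cos λ·ΔX − sin φ sin λ·ΔY + cos φ·ΔZ = −(0.680376)(0.869141)(-251) − (0.680376)(0.494564)(620) + (0.732864)(64) = -13.29 m.
1° of latitude spans πR/180 = 111317 m, so Δφ = -13.29 / 111317 × 3600 = -0.430″.

Δφ = -0.43″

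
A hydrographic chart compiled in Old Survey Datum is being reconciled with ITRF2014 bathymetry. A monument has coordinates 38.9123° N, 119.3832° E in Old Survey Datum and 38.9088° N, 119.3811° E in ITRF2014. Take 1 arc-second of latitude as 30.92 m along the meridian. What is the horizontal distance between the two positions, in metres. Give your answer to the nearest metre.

Δφ = 38.9088° − 38.9123° = -0.0035°; Δλ = 119.3811° − 119.3832° = -0.0021°.
1° of latitude = 3600 × 30.92 = 111312 m.
ΔN = Δφ × 111312 = -389.6 m; ΔE = Δλ × 111312 × cos(38.9123°) = -0.0021 × 111312 × 0.778108 = -181.9 m.
Distance = √(ΔE² + ΔN²) = √((-181.9)² + (-389.6)²) = 430.0 m.

430 m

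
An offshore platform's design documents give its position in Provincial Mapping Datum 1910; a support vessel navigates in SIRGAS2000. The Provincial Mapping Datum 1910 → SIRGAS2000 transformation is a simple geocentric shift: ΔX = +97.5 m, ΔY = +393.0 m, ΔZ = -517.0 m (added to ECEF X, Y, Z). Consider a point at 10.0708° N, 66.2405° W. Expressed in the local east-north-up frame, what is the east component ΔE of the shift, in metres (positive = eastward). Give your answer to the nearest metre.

ΔE = 248 m

At φ = 10.0708°, λ = -66.2405°: sin φ = 0.174865, cos φ = 0.984592, sin λ = -0.915245, cos λ = 0.402898.
ΔE = −sin λ·ΔX + cos λ·ΔY = −(-0.915245)·(97.5) + (0.402898)·(393.0) = 247.58 m.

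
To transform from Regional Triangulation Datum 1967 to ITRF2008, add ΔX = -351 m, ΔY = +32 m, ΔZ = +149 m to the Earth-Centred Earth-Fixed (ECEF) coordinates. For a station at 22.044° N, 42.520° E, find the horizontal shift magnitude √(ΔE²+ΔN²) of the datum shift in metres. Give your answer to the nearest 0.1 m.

At φ = 22.044°, λ = 42.520°: sin φ = 0.375319, cos φ = 0.926896, sin λ = 0.675848, cos λ = 0.737041.
ΔE = −sin λ·ΔX + cos λ·ΔY = −(0.675848)·(-351) + (0.737041)·(32) = 260.81 m.
ΔN = −sin φ cos λ·ΔX − sin φ sin λ·ΔY + cos φ·ΔZ = −(0.375319)(0.737041)(-351) − (0.375319)(0.675848)(32) + (0.926896)(149) = 227.09 m.
Horizontal magnitude = √(ΔE² + ΔN²) = √(260.81² + 227.09²) = 345.82 m.

345.8 m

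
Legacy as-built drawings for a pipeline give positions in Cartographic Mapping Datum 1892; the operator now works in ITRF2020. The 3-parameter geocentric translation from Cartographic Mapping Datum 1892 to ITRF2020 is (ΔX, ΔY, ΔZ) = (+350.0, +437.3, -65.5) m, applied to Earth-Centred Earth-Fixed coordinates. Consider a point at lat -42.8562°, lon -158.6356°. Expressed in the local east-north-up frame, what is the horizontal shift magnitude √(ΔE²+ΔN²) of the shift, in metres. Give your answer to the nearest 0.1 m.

470.3 m

The local east axis at (φ, λ) is (−sin λ, cos λ, 0), so ΔE = −sin(-158.6356°)·350.0 + cos(-158.6356°)·437.3 = -279.75 m.
The local north axis is (−sin φ cos λ, −sin φ sin λ, cos φ), giving ΔN = -221.698 − 108.355 − 48.016 = -378.07 m.
Horizontal magnitude = √(ΔE² + ΔN²) = √((-279.75)² + (-378.07)²) = 470.31 m.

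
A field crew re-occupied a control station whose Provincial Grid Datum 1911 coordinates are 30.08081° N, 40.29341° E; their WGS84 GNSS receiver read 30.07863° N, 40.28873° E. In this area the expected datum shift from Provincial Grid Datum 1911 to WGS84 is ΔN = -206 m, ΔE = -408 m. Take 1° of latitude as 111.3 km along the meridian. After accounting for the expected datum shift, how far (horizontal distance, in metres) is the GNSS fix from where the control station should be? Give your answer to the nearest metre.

56 m

Observed coordinate differences: Δφ = -0.00218°, Δλ = -0.00468°.
Converting to metres (1° lat = 111300 m, cos φ = 0.865319): observed ΔN = -242.6 m, observed ΔE = -450.7 m.
Subtracting the expected shift leaves a residual of -242.6 − (-206) = -36.6 m north and -450.7 − (-408) = -42.7 m east.
Residual distance = √((-36.6)² + (-42.7)²) = 56.3 m.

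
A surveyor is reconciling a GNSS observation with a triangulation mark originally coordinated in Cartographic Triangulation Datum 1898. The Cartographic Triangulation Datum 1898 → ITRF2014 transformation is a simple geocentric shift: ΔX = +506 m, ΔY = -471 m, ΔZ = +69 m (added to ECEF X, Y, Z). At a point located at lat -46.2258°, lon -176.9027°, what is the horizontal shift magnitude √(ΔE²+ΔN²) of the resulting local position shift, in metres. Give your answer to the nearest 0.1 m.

The local east axis at (φ, λ) is (−sin λ, cos λ, 0), so ΔE = −sin(-176.9027°)·506 + cos(-176.9027°)·(-471) = 497.65 m.
The local north axis is (−sin φ cos λ, −sin φ sin λ, cos φ), giving ΔN = -364.835 + 18.376 + 47.735 = -298.72 m.
Horizontal magnitude = √(ΔE² + ΔN²) = √(497.65² + (-298.72)²) = 580.42 m.

580.4 m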